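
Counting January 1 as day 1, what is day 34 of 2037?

Jan has 31 days (34 − 31 = 3 remain).
3 into Feb → Feb 3.

Feb 3, 2037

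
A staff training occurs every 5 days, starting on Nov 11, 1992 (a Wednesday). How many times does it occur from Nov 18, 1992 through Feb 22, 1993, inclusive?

19

Occurrences land 5·i days after Nov 11, 1992 for i = 0, 1, 2, …
Nov 18, 1992 is 7 days after the start; 7 ÷ 5 = 1 remainder 2; since the remainder is 2, round up to i = 2. First occurrence in the window: #3 on Nov 21, 1992 (2×5 = 10 days in).
Feb 22, 1993 is 103 days after the start; 103 ÷ 5 = 20 remainder 3. Last occurrence in the window: #21 on Feb 19, 1993.
Occurrences #3 through #21: 19 in total.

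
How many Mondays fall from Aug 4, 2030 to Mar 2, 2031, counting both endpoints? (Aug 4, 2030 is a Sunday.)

30

Aug 4, 2030 is a Sunday; the first Monday on or after it is Aug 5, 2030 (1 day later).
From Aug 5, 2030 to Mar 2, 2031: 26 + 30 + 31 + 30 + 31 + 31 + 28 + 2 = 209 days (rest of Aug, Sep, Oct, Nov, Dec, Jan, Feb, Mar).
209 ÷ 7 = 29 full weeks with remainder 6, so 29 more Mondays after the first → 30.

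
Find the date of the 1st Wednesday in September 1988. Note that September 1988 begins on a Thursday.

September 1988 begins on a Thursday, so the first Wednesday is September 7 (6 days later).

September 7, 1988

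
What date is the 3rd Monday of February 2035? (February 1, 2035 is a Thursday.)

February 19, 2035

February 2035 begins on a Thursday, so the first Monday is February 5 (4 days later).
The 3rd Monday is 2 weeks later: 5 + 14 = 19.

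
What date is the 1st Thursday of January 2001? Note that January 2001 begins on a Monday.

2001-01-04

January 2001 begins on a Monday, so the first Thursday is January 4 (3 days later).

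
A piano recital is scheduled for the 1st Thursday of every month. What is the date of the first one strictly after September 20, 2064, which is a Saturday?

October 2, 2064

September 2064 starts on a Monday, so its 1st Thursday is September 4, 2064 (3 days in).
That is not after September 20, 2064, so look at October 2064.
October 2064 starts on a Wednesday, so its 1st Thursday is October 2, 2064 (1 day in).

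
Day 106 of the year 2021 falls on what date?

January has 31 days (106 − 31 = 75 remain).
February has 28 days (75 − 28 = 47 remain).
March has 31 days (47 − 31 = 16 remain).
16 into April → April 16.

2021-04-16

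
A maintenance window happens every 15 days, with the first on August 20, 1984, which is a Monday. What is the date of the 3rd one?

September 19, 1984

The 3rd occurrence is 2 intervals after the first: 2 × 15 = 30 days after August 20, 1984.
August has 31 days — 11 days to the end of August leaves 19.
19 days into September → September 19, 1984.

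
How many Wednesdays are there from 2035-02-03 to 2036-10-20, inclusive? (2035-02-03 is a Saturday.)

89

2035-02-03 is a Saturday; the first Wednesday on or after it is 2035-02-07 (4 days later).
From 2035-02-07 to 2036-10-20: 327 + 294 = 621 days (rest of 2035, to 2036-10-20 in 2036).
621 ÷ 7 = 88 full weeks with remainder 5, so 88 more Wednesdays after the first → 89.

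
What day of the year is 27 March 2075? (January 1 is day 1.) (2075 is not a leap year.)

Days in months before March: 31 + 28 = 59.
Plus 27 days into March → day 86.

86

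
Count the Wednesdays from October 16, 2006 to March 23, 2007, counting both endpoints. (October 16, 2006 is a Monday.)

October 16, 2006 is a Monday; the first Wednesday on or after it is October 18, 2006 (2 days later).
From October 18, 2006 to March 23, 2007: 13 + 30 + 31 + 31 + 28 + 23 = 156 days (rest of October, November, December, January, February, March).
156 ÷ 7 = 22 full weeks with remainder 2, so 22 more Wednesdays after the first → 23.

23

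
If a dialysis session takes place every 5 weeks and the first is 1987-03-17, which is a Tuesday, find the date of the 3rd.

1987-05-26

The 3rd occurrence is 2 intervals after the first: 2 × 35 = 70 days after 1987-03-17.
March has 31 days — 14 days to the end of March leaves 56.
April has 30 days (26 left).
26 days into May → 1987-05-26.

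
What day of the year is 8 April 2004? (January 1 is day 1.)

99

Days in months before April: 31 + 29 + 31 = 91.
Plus 8 days into April → day 99.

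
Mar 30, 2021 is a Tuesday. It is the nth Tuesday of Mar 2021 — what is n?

5th

Day 30 falls in week ⌈30/7⌉ of the month.
Days 1–7 hold the 1st Tuesday, 8–14 the 2nd, 15–21 the 3rd, 22–28 the 4th, 29–31 the 5th.
30 is in the range for the 5th.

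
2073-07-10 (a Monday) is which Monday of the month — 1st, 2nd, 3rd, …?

Day 10 falls in week ⌈10/7⌉ of the month.
Days 1–7 hold the 1st Monday, 8–14 the 2nd, 15–21 the 3rd, 22–28 the 4th, 29–31 the 5th.
10 is in the range for the 2nd.

2nd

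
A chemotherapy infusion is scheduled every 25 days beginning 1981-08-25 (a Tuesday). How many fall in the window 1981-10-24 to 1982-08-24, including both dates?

12

Occurrences land 25·i days after 1981-08-25 for i = 0, 1, 2, …
1981-10-24 is 60 days after the start; 60 ÷ 25 = 2 remainder 10; since the remainder is 10, round up to i = 3. First occurrence in the window: #4 on 1981-11-08 (3×25 = 75 days in).
1982-08-24 is 364 days after the start; 364 ÷ 25 = 14 remainder 14. Last occurrence in the window: #15 on 1982-08-10.
Occurrences #4 through #15: 12 in total.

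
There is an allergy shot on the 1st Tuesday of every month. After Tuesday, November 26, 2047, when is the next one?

November 2047 starts on a Friday, so its 1st Tuesday is November 5, 2047 (4 days in).
That is not after November 26, 2047, so look at December 2047.
December 2047 starts on a Sunday, so its 1st Tuesday is December 3, 2047 (2 days in).

December 3, 2047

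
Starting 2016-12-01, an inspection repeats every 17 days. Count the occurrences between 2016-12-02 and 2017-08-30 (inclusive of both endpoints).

16

Occurrences land 17·i days after 2016-12-01 for i = 0, 1, 2, …
2016-12-02 is 1 day after the start; 1 ÷ 17 = 0 remainder 1; since the remainder is 1, round up to i = 1. First occurrence in the window: #2 on 2016-12-18 (1×17 = 17 days in).
2017-08-30 is 272 days after the start; 272 ÷ 17 = 16 remainder 0. Last occurrence in the window: #17 on 2017-08-30.
Occurrences #2 through #17: 16 in total.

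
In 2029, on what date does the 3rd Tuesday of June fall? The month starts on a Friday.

19 June 2029

June 2029 begins on a Friday, so the first Tuesday is June 5 (4 days later).
The 3rd Tuesday is 2 weeks later: 5 + 14 = 19.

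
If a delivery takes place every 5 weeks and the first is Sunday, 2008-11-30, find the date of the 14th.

The 14th occurrence is 13 intervals after the first: 13 × 35 = 455 days after 2008-11-30.
November has 30 days — 0 days to the end of November leaves 455.
From end of November to end of 2008 is 31 days (424 left).
2009 has 365 days (59 left).
January has 31 days (28 left).
28 days into February → 2010-02-28.

2010-02-28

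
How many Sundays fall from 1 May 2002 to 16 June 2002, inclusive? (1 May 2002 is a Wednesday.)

7

1 May 2002 is a Wednesday; the first Sunday on or after it is 5 May 2002 (4 days later).
From 5 May 2002 to 16 June 2002: 26 + 16 = 42 days (rest of May, June).
42 ÷ 7 = 6 full weeks with remainder 0, so 6 more Sundays after the first → 7.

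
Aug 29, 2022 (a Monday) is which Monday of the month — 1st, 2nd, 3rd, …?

5th

Day 29 falls in week ⌈29/7⌉ of the month.
Days 1–7 hold the 1st Monday, 8–14 the 2nd, 15–21 the 3rd, 22–28 the 4th, 29–31 the 5th.
29 is in the range for the 5th.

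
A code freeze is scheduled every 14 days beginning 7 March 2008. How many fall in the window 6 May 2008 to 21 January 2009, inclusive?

18

Occurrences land 14·i days after 7 March 2008 for i = 0, 1, 2, …
6 May 2008 is 60 days after the start; 60 ÷ 14 = 4 remainder 4; since the remainder is 4, round up to i = 5. First occurrence in the window: #6 on 16 May 2008 (5×14 = 70 days in).
21 January 2009 is 320 days after the start; 320 ÷ 14 = 22 remainder 12. Last occurrence in the window: #23 on 9 January 2009.
Occurrences #6 through #23: 18 in total.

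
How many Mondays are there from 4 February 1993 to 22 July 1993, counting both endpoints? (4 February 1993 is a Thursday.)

24

4 February 1993 is a Thursday; the first Monday on or after it is 8 February 1993 (4 days later).
From 8 February 1993 to 22 July 1993: 20 + 31 + 30 + 31 + 30 + 22 = 164 days (rest of February, March, April, May, June, July).
164 ÷ 7 = 23 full weeks with remainder 3, so 23 more Mondays after the first → 24.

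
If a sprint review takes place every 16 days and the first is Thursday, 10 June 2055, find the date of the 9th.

16 October 2055

The 9th occurrence is 8 intervals after the first: 8 × 16 = 128 days after 10 June 2055.
June has 30 days — 20 days to the end of June leaves 108.
July has 31 days (77 left).
August has 31 days (46 left).
September has 30 days (16 left).
16 days into October → 16 October 2055.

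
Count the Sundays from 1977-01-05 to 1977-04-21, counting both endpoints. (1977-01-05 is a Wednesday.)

15

1977-01-05 is a Wednesday; the first Sunday on or after it is 1977-01-09 (4 days later).
From 1977-01-09 to 1977-04-21: 22 + 28 + 31 + 21 = 102 days (rest of January, February, March, April).
102 ÷ 7 = 14 full weeks with remainder 4, so 14 more Sundays after the first → 15.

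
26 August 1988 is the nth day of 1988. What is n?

239

Days in months before August: 31 + 29 + 31 + 30 + 31 + 30 + 31 = 213.
Plus 26 days into August → day 239.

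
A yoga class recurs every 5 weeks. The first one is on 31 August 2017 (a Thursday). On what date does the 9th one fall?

The 9th occurrence is 8 intervals after the first: 8 × 35 = 280 days after 31 August 2017.
August has 31 days — 0 days to the end of August leaves 280.
September has 30 days (250 left).
October has 31 days (219 left).
November has 30 days (189 left).
December has 31 days (158 left).
January has 31 days (127 left).
February has 28 days (99 left).
March has 31 days (68 left).
April has 30 days (38 left).
May has 31 days (7 left).
7 days into June → 7 June 2018.

7 June 2018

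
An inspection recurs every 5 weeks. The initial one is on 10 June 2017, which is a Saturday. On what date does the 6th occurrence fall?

2 December 2017

The 6th occurrence is 5 intervals after the first: 5 × 35 = 175 days after 10 June 2017.
June has 30 days — 20 days to the end of June leaves 155.
July has 31 days (124 left).
August has 31 days (93 left).
September has 30 days (63 left).
October has 31 days (32 left).
November has 30 days (2 left).
2 days into December → 2 December 2017.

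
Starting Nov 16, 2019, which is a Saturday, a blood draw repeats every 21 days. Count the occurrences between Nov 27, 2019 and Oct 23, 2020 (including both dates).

Occurrences land 21·i days after Nov 16, 2019 for i = 0, 1, 2, …
Nov 27, 2019 is 11 days after the start; 11 ÷ 21 = 0 remainder 11; since the remainder is 11, round up to i = 1. First occurrence in the window: #2 on Dec 7, 2019 (1×21 = 21 days in).
Oct 23, 2020 is 342 days after the start; 342 ÷ 21 = 16 remainder 6. Last occurrence in the window: #17 on Oct 17, 2020.
Occurrences #2 through #17: 16 in total.

16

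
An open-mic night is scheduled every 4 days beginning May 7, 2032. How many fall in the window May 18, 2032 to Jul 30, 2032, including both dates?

Occurrences land 4·i days after May 7, 2032 for i = 0, 1, 2, …
May 18, 2032 is 11 days after the start; 11 ÷ 4 = 2 remainder 3; since the remainder is 3, round up to i = 3. First occurrence in the window: #4 on May 19, 2032 (3×4 = 12 days in).
Jul 30, 2032 is 84 days after the start; 84 ÷ 4 = 21 remainder 0. Last occurrence in the window: #22 on Jul 30, 2032.
Occurrences #4 through #22: 19 in total.

19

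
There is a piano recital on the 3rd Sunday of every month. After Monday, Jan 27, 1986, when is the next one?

Feb 16, 1986

Jan 1986 starts on a Wednesday; its first Sunday is the 5th, so the 3rd Sunday is the 19th — Jan 19, 1986.
That is not after Jan 27, 1986, so look at Feb 1986.
Feb 1986 starts on a Saturday; its first Sunday is the 2nd, so the 3rd Sunday is the 16th — Feb 16, 1986.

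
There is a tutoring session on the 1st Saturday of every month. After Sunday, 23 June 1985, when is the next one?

June 1985 starts on a Saturday, so its 1st Saturday is 1 June 1985.
That is not after 23 June 1985, so look at July 1985.
July 1985 starts on a Monday, so its 1st Saturday is 6 July 1985 (5 days in).

6 July 1985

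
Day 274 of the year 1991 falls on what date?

1 October 1991

January has 31 days (274 − 31 = 243 remain).
February has 28 days (243 − 28 = 215 remain).
March has 31 days (215 − 31 = 184 remain).
April has 30 days (184 − 30 = 154 remain).
May has 31 days (154 − 31 = 123 remain).
June has 30 days (123 − 30 = 93 remain).
July has 31 days (93 − 31 = 62 remain).
August has 31 days (62 − 31 = 31 remain).
September has 30 days (31 − 30 = 1 remain).
1 into October → October 1.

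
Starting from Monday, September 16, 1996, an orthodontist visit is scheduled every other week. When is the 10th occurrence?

January 20, 1997

The 10th occurrence is 9 intervals after the first: 9 × 14 = 126 days after September 16, 1996.
September has 30 days — 14 days to the end of September leaves 112.
October has 31 days (81 left).
November has 30 days (51 left).
December has 31 days (20 left).
20 days into January → January 20, 1997.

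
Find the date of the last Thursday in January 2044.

2044-01-28

The first Thursday of January 2044 is January 7.
January 2044 has 31 days. Adding weeks: 7, 14, 21, 28 — the last one ≤ 31 is the 28th.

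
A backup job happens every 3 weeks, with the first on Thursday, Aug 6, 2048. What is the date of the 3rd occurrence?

Sep 17, 2048

The 3rd occurrence is 2 intervals after the first: 2 × 21 = 42 days after Aug 6, 2048.
Aug has 31 days — 25 days to the end of Aug leaves 17.
17 days into Sep → Sep 17, 2048.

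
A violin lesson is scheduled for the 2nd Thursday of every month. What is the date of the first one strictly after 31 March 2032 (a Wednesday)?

8 April 2032

March 2032 starts on a Monday; its first Thursday is the 4th, so the 2nd Thursday is the 11th — 11 March 2032.
That is not after 31 March 2032, so look at April 2032.
April 2032 starts on a Thursday; its first Thursday is the 1st, so the 2nd Thursday is the 8th — 8 April 2032.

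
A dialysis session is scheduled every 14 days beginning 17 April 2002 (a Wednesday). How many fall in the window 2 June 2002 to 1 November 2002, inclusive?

11

Occurrences land 14·i days after 17 April 2002 for i = 0, 1, 2, …
2 June 2002 is 46 days after the start; 46 ÷ 14 = 3 remainder 4; since the remainder is 4, round up to i = 4. First occurrence in the window: #5 on 12 June 2002 (4×14 = 56 days in).
1 November 2002 is 198 days after the start; 198 ÷ 14 = 14 remainder 2. Last occurrence in the window: #15 on 30 October 2002.
Occurrences #5 through #15: 11 in total.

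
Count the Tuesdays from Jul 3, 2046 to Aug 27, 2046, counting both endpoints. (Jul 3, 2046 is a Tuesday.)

8

Jul 3, 2046 is a Tuesday; the first Tuesday on or after it is Jul 3, 2046.
From Jul 3, 2046 to Aug 27, 2046: 28 + 27 = 55 days (rest of Jul, Aug).
55 ÷ 7 = 7 full weeks with remainder 6, so 7 more Tuesdays after the first → 8.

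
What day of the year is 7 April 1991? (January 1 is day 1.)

97

Days in months before April: 31 + 28 + 31 = 90.
Plus 7 days into April → day 97.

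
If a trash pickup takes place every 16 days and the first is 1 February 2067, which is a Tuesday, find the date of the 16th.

The 16th occurrence is 15 intervals after the first: 15 × 16 = 240 days after 1 February 2067.
February has 28 days — 27 days to the end of February leaves 213.
March has 31 days (182 left).
April has 30 days (152 left).
May has 31 days (121 left).
June has 30 days (91 left).
July has 31 days (60 left).
August has 31 days (29 left).
29 days into September → 29 September 2067.

29 September 2067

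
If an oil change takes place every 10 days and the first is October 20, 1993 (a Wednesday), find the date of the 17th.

The 17th occurrence is 16 intervals after the first: 16 × 10 = 160 days after October 20, 1993.
October has 31 days — 11 days to the end of October leaves 149.
November has 30 days (119 left).
December has 31 days (88 left).
January has 31 days (57 left).
February has 28 days (29 left).
29 days into March → March 29, 1994.

March 29, 1994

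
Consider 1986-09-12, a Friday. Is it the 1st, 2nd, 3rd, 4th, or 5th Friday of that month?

2nd

Day 12 falls in week ⌈12/7⌉ of the month.
Days 1–7 hold the 1st Friday, 8–14 the 2nd, 15–21 the 3rd, 22–28 the 4th, 29–31 the 5th.
12 is in the range for the 2nd.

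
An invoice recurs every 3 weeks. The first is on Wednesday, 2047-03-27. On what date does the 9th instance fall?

The 9th occurrence is 8 intervals after the first: 8 × 21 = 168 days after 2047-03-27.
March has 31 days — 4 days to the end of March leaves 164.
April has 30 days (134 left).
May has 31 days (103 left).
June has 30 days (73 left).
July has 31 days (42 left).
August has 31 days (11 left).
11 days into September → 2047-09-11.

2047-09-11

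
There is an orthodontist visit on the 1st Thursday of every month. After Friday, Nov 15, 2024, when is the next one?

Dec 5, 2024

Nov 2024 starts on a Friday, so its 1st Thursday is Nov 7, 2024 (6 days in).
That is not after Nov 15, 2024, so look at Dec 2024.
Dec 2024 starts on a Sunday, so its 1st Thursday is Dec 5, 2024 (4 days in).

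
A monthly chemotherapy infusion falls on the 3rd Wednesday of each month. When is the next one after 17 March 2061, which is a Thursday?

March 2061 starts on a Tuesday; its first Wednesday is the 2nd, so the 3rd Wednesday is the 16th — 16 March 2061.
That is not after 17 March 2061, so look at April 2061.
April 2061 starts on a Friday; its first Wednesday is the 6th, so the 3rd Wednesday is the 20th — 20 April 2061.

20 April 2061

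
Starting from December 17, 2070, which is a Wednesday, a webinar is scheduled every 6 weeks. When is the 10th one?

The 10th occurrence is 9 intervals after the first: 9 × 42 = 378 days after December 17, 2070.
December has 31 days — 14 days to the end of December leaves 364.
January has 31 days (333 left).
February has 28 days (305 left).
March has 31 days (274 left).
April has 30 days (244 left).
May has 31 days (213 left).
June has 30 days (183 left).
July has 31 days (152 left).
August has 31 days (121 left).
September has 30 days (91 left).
October has 31 days (60 left).
November has 30 days (30 left).
30 days into December → December 30, 2071.

December 30, 2071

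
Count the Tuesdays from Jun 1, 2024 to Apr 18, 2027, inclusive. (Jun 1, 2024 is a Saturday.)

150

Jun 1, 2024 is a Saturday; the first Tuesday on or after it is Jun 4, 2024 (3 days later).
From Jun 4, 2024 to Apr 18, 2027: 210 + 365 + 365 + 108 = 1048 days (rest of 2024, 2025, 2026, to Apr 18, 2027 in 2027).
1048 ÷ 7 = 149 full weeks with remainder 5, so 149 more Tuesdays after the first → 150.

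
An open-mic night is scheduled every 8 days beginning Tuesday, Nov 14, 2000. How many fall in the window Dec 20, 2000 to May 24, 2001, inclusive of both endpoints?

Occurrences land 8·i days after Nov 14, 2000 for i = 0, 1, 2, …
Dec 20, 2000 is 36 days after the start; 36 ÷ 8 = 4 remainder 4; since the remainder is 4, round up to i = 5. First occurrence in the window: #6 on Dec 24, 2000 (5×8 = 40 days in).
May 24, 2001 is 191 days after the start; 191 ÷ 8 = 23 remainder 7. Last occurrence in the window: #24 on May 17, 2001.
Occurrences #6 through #24: 19 in total.

19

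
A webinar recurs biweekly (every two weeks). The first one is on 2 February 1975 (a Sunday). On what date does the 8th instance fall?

The 8th occurrence is 7 intervals after the first: 7 × 14 = 98 days after 2 February 1975.
February has 28 days — 26 days to the end of February leaves 72.
March has 31 days (41 left).
April has 30 days (11 left).
11 days into May → 11 May 1975.

11 May 1975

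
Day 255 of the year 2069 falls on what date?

12 September 2069

January has 31 days (255 − 31 = 224 remain).
February has 28 days (224 − 28 = 196 remain).
March has 31 days (196 − 31 = 165 remain).
April has 30 days (165 − 30 = 135 remain).
May has 31 days (135 − 31 = 104 remain).
June has 30 days (104 − 30 = 74 remain).
July has 31 days (74 − 31 = 43 remain).
August has 31 days (43 − 31 = 12 remain).
12 into September → September 12.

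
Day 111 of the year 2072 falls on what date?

April 20, 2072

January has 31 days (111 − 31 = 80 remain).
February has 29 days (80 − 29 = 51 remain).
March has 31 days (51 − 31 = 20 remain).
20 into April → April 20.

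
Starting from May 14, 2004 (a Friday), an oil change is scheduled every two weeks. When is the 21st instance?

February 18, 2005

The 21st occurrence is 20 intervals after the first: 20 × 14 = 280 days after May 14, 2004.
May has 31 days — 17 days to the end of May leaves 263.
June has 30 days (233 left).
July has 31 days (202 left).
August has 31 days (171 left).
September has 30 days (141 left).
October has 31 days (110 left).
November has 30 days (80 left).
December has 31 days (49 left).
January has 31 days (18 left).
18 days into February → February 18, 2005.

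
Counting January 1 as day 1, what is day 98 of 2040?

Apr 7, 2040

Jan has 31 days (98 − 31 = 67 remain).
Feb has 29 days (67 − 29 = 38 remain).
Mar has 31 days (38 − 31 = 7 remain).
7 into Apr → Apr 7.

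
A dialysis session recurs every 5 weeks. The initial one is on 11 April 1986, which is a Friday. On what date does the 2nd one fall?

The 2nd occurrence is 1 interval after the first: 1 × 35 = 35 days after 11 April 1986.
April has 30 days — 19 days to the end of April leaves 16.
16 days into May → 16 May 1986.

16 May 1986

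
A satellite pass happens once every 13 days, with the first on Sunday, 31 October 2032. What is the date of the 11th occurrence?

10 March 2033

The 11th occurrence is 10 intervals after the first: 10 × 13 = 130 days after 31 October 2032.
October has 31 days — 0 days to the end of October leaves 130.
November has 30 days (100 left).
December has 31 days (69 left).
January has 31 days (38 left).
February has 28 days (10 left).
10 days into March → 10 March 2033.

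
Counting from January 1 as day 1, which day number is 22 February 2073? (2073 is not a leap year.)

53

Days in months before February: 31 = 31.
Plus 22 days into February → day 53.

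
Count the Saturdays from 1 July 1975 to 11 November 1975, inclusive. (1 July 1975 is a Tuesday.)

19

1 July 1975 is a Tuesday; the first Saturday on or after it is 5 July 1975 (4 days later).
From 5 July 1975 to 11 November 1975: 26 + 31 + 30 + 31 + 11 = 129 days (rest of July, August, September, October, November).
129 ÷ 7 = 18 full weeks with remainder 3, so 18 more Saturdays after the first → 19.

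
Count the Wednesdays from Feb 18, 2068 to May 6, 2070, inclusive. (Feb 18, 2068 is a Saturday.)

115

Feb 18, 2068 is a Saturday; the first Wednesday on or after it is Feb 22, 2068 (4 days later).
From Feb 22, 2068 to May 6, 2070: 313 + 365 + 126 = 804 days (rest of 2068, 2069, to May 6, 2070 in 2070).
804 ÷ 7 = 114 full weeks with remainder 6, so 114 more Wednesdays after the first → 115.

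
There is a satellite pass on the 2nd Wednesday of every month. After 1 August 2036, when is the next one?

13 August 2036

August 2036 starts on a Friday; its first Wednesday is the 6th, so the 2nd Wednesday is the 13th — 13 August 2036.
13 August 2036 is after 1 August 2036, so that is the next one.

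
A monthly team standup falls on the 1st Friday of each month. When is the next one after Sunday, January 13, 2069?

February 1, 2069

January 2069 starts on a Tuesday, so its 1st Friday is January 4, 2069 (3 days in).
That is not after January 13, 2069, so look at February 2069.
February 2069 starts on a Friday, so its 1st Friday is February 1, 2069.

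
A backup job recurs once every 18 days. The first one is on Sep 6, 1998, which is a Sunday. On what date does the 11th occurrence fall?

The 11th occurrence is 10 intervals after the first: 10 × 18 = 180 days after Sep 6, 1998.
Sep has 30 days — 24 days to the end of Sep leaves 156.
Oct has 31 days (125 left).
Nov has 30 days (95 left).
Dec has 31 days (64 left).
Jan has 31 days (33 left).
Feb has 28 days (5 left).
5 days into Mar → Mar 5, 1999.

Mar 5, 1999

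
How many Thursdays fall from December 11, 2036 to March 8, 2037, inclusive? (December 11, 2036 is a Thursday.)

13

December 11, 2036 is a Thursday; the first Thursday on or after it is December 11, 2036.
From December 11, 2036 to March 8, 2037: 20 + 31 + 28 + 8 = 87 days (rest of December, January, February, March).
87 ÷ 7 = 12 full weeks with remainder 3, so 12 more Thursdays after the first → 13.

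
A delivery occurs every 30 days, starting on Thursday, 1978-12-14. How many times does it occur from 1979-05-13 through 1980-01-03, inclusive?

8

Occurrences land 30·i days after 1978-12-14 for i = 0, 1, 2, …
1979-05-13 is 150 days after the start; 150 ÷ 30 = 5 remainder 0. First occurrence in the window: #6 on 1979-05-13 (5×30 = 150 days in).
1980-01-03 is 385 days after the start; 385 ÷ 30 = 12 remainder 25. Last occurrence in the window: #13 on 1979-12-09.
Occurrences #6 through #13: 8 in total.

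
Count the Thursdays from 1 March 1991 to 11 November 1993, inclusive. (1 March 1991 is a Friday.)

141

1 March 1991 is a Friday; the first Thursday on or after it is 7 March 1991 (6 days later).
From 7 March 1991 to 11 November 1993: 299 + 366 + 315 = 980 days (rest of 1991, 1992, to 11 November 1993 in 1993).
980 ÷ 7 = 140 full weeks with remainder 0, so 140 more Thursdays after the first → 141.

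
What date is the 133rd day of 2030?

2030-05-13

January has 31 days (133 − 31 = 102 remain).
February has 28 days (102 − 28 = 74 remain).
March has 31 days (74 − 31 = 43 remain).
April has 30 days (43 − 30 = 13 remain).
13 into May → May 13.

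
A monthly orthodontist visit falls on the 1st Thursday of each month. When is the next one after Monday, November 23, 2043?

December 3, 2043

November 2043 starts on a Sunday, so its 1st Thursday is November 5, 2043 (4 days in).
That is not after November 23, 2043, so look at December 2043.
December 2043 starts on a Tuesday, so its 1st Thursday is December 3, 2043 (2 days in).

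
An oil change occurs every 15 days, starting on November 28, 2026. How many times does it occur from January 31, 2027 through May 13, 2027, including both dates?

Occurrences land 15·i days after November 28, 2026 for i = 0, 1, 2, …
January 31, 2027 is 64 days after the start; 64 ÷ 15 = 4 remainder 4; since the remainder is 4, round up to i = 5. First occurrence in the window: #6 on February 11, 2027 (5×15 = 75 days in).
May 13, 2027 is 166 days after the start; 166 ÷ 15 = 11 remainder 1. Last occurrence in the window: #12 on May 12, 2027.
Occurrences #6 through #12: 7 in total.

7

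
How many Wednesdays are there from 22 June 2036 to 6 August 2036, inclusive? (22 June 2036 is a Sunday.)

22 June 2036 is a Sunday; the first Wednesday on or after it is 25 June 2036 (3 days later).
From 25 June 2036 to 6 August 2036: 5 + 31 + 6 = 42 days (rest of June, July, August).
42 ÷ 7 = 6 full weeks with remainder 0, so 6 more Wednesdays after the first → 7.

7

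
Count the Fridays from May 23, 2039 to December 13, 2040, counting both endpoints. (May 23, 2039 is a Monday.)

May 23, 2039 is a Monday; the first Friday on or after it is May 27, 2039 (4 days later).
From May 27, 2039 to December 13, 2040: 218 + 348 = 566 days (rest of 2039, to December 13, 2040 in 2040).
566 ÷ 7 = 80 full weeks with remainder 6, so 80 more Fridays after the first → 81.

81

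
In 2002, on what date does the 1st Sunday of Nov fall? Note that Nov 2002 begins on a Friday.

Nov 2002 begins on a Friday, so the first Sunday is Nov 3 (2 days later).

Nov 3, 2002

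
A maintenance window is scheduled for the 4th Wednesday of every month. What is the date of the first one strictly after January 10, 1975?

January 22, 1975

January 1975 starts on a Wednesday; its first Wednesday is the 1st, so the 4th Wednesday is the 22nd — January 22, 1975.
January 22, 1975 is after January 10, 1975, so that is the next one.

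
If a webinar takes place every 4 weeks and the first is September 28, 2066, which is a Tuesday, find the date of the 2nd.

October 26, 2066

The 2nd occurrence is 1 interval after the first: 1 × 28 = 28 days after September 28, 2066.
September has 30 days — 2 days to the end of September leaves 26.
26 days into October → October 26, 2066.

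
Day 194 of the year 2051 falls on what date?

January has 31 days (194 − 31 = 163 remain).
February has 28 days (163 − 28 = 135 remain).
March has 31 days (135 − 31 = 104 remain).
April has 30 days (104 − 30 = 74 remain).
May has 31 days (74 − 31 = 43 remain).
June has 30 days (43 − 30 = 13 remain).
13 into July → July 13.

2051-07-13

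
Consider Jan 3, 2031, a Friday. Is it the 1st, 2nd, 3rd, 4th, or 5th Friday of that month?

1st

Day 3 falls in week ⌈3/7⌉ of the month.
Days 1–7 hold the 1st Friday, 8–14 the 2nd, 15–21 the 3rd, 22–28 the 4th, 29–31 the 5th.
3 is in the range for the 1st.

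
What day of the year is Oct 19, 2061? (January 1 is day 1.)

292

Days in months before Oct: 31 + 28 + 31 + 30 + 31 + 30 + 31 + 31 + 30 = 273.
Plus 19 days into Oct → day 292.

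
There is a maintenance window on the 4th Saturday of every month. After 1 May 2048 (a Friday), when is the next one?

23 May 2048

May 2048 starts on a Friday; its first Saturday is the 2nd, so the 4th Saturday is the 23rd — 23 May 2048.
23 May 2048 is after 1 May 2048, so that is the next one.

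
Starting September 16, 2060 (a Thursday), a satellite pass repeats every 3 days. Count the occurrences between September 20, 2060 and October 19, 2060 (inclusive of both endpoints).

10

Occurrences land 3·i days after September 16, 2060 for i = 0, 1, 2, …
September 20, 2060 is 4 days after the start; 4 ÷ 3 = 1 remainder 1; since the remainder is 1, round up to i = 2. First occurrence in the window: #3 on September 22, 2060 (2×3 = 6 days in).
October 19, 2060 is 33 days after the start; 33 ÷ 3 = 11 remainder 0. Last occurrence in the window: #12 on October 19, 2060.
Occurrences #3 through #12: 10 in total.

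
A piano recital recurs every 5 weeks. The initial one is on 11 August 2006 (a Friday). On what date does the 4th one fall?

24 November 2006

The 4th occurrence is 3 intervals after the first: 3 × 35 = 105 days after 11 August 2006.
August has 31 days — 20 days to the end of August leaves 85.
September has 30 days (55 left).
October has 31 days (24 left).
24 days into November → 24 November 2006.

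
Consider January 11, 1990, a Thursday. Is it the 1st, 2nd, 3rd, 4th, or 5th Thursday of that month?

2nd

Day 11 falls in week ⌈11/7⌉ of the month.
Days 1–7 hold the 1st Thursday, 8–14 the 2nd, 15–21 the 3rd, 22–28 the 4th, 29–31 the 5th.
11 is in the range for the 2nd.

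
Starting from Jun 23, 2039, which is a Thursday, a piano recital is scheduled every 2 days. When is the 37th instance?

The 37th occurrence is 36 intervals after the first: 36 × 2 = 72 days after Jun 23, 2039.
Jun has 30 days — 7 days to the end of Jun leaves 65.
Jul has 31 days (34 left).
Aug has 31 days (3 left).
3 days into Sep → Sep 3, 2039.

Sep 3, 2039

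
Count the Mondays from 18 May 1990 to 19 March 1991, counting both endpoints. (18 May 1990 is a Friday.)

18 May 1990 is a Friday; the first Monday on or after it is 21 May 1990 (3 days later).
From 21 May 1990 to 19 March 1991: 10 + 30 + 31 + 31 + 30 + 31 + 30 + 31 + 31 + 28 + 19 = 302 days (rest of May, June, July, August, September, October, November, December, January, February, March).
302 ÷ 7 = 43 full weeks with remainder 1, so 43 more Mondays after the first → 44.

44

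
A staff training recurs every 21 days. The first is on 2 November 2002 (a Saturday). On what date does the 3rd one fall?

14 December 2002

The 3rd occurrence is 2 intervals after the first: 2 × 21 = 42 days after 2 November 2002.
November has 30 days — 28 days to the end of November leaves 14.
14 days into December → 14 December 2002.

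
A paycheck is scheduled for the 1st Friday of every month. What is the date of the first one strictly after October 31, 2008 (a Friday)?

November 7, 2008

October 2008 starts on a Wednesday, so its 1st Friday is October 3, 2008 (2 days in).
That is not after October 31, 2008, so look at November 2008.
November 2008 starts on a Saturday, so its 1st Friday is November 7, 2008 (6 days in).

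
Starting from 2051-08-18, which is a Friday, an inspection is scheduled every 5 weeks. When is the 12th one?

2052-09-06

The 12th occurrence is 11 intervals after the first: 11 × 35 = 385 days after 2051-08-18.
August has 31 days — 13 days to the end of August leaves 372.
September has 30 days (342 left).
October has 31 days (311 left).
November has 30 days (281 left).
December has 31 days (250 left).
January has 31 days (219 left).
February has 29 days (190 left).
March has 31 days (159 left).
April has 30 days (129 left).
May has 31 days (98 left).
June has 30 days (68 left).
July has 31 days (37 left).
August has 31 days (6 left).
6 days into September → 2052-09-06.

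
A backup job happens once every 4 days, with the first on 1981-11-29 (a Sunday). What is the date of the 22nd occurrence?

1982-02-21

The 22nd occurrence is 21 intervals after the first: 21 × 4 = 84 days after 1981-11-29.
November has 30 days — 1 day to the end of November leaves 83.
December has 31 days (52 left).
January has 31 days (21 left).
21 days into February → 1982-02-21.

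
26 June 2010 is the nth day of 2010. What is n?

Days in months before June: 31 + 28 + 31 + 30 + 31 = 151.
Plus 26 days into June → day 177.

177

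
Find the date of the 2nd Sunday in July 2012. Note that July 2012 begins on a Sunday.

2012-07-08

July 2012 begins on a Sunday, so the first Sunday is July 1.
The 2nd Sunday is 1 weeks later: 1 + 7 = 8.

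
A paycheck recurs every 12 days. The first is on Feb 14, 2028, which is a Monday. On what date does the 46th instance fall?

Aug 7, 2029

The 46th occurrence is 45 intervals after the first: 45 × 12 = 540 days after Feb 14, 2028.
Feb has 29 days — 15 days to the end of Feb leaves 525.
From end of Feb to end of 2028 is 306 days (219 left).
Jan has 31 days (188 left).
Feb has 28 days (160 left).
Mar has 31 days (129 left).
Apr has 30 days (99 left).
May has 31 days (68 left).
Jun has 30 days (38 left).
Jul has 31 days (7 left).
7 days into Aug → Aug 7, 2029.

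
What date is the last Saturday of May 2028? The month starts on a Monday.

May 27, 2028

May 2028 begins on a Monday, so the first Saturday is May 6 (5 days later).
May 2028 has 31 days. Adding weeks: 6, 13, 20, 27 — the last one ≤ 31 is the 27th.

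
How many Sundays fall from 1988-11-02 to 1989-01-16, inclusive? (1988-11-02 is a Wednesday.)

1988-11-02 is a Wednesday; the first Sunday on or after it is 1988-11-06 (4 days later).
From 1988-11-06 to 1989-01-16: 24 + 31 + 16 = 71 days (rest of November, December, January).
71 ÷ 7 = 10 full weeks with remainder 1, so 10 more Sundays after the first → 11.

11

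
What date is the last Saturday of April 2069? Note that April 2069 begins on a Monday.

2069-04-27

April 2069 begins on a Monday, so the first Saturday is April 6 (5 days later).
April 2069 has 30 days. Adding weeks: 6, 13, 20, 27 — the last one ≤ 30 is the 27th.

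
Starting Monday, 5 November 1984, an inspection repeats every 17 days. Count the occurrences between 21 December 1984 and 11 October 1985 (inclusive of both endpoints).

18

Occurrences land 17·i days after 5 November 1984 for i = 0, 1, 2, …
21 December 1984 is 46 days after the start; 46 ÷ 17 = 2 remainder 12; since the remainder is 12, round up to i = 3. First occurrence in the window: #4 on 26 December 1984 (3×17 = 51 days in).
11 October 1985 is 340 days after the start; 340 ÷ 17 = 20 remainder 0. Last occurrence in the window: #21 on 11 October 1985.
Occurrences #4 through #21: 18 in total.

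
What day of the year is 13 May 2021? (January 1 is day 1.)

Days in months before May: 31 + 28 + 31 + 30 = 120.
Plus 13 days into May → day 133.

133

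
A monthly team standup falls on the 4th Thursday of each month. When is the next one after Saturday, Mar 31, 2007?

Mar 2007 starts on a Thursday; its first Thursday is the 1st, so the 4th Thursday is the 22nd — Mar 22, 2007.
That is not after Mar 31, 2007, so look at Apr 2007.
Apr 2007 starts on a Sunday; its first Thursday is the 5th, so the 4th Thursday is the 26th — Apr 26, 2007.

Apr 26, 2007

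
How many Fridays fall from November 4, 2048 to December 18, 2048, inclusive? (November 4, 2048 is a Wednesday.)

7

November 4, 2048 is a Wednesday; the first Friday on or after it is November 6, 2048 (2 days later).
From November 6, 2048 to December 18, 2048: 24 + 18 = 42 days (rest of November, December).
42 ÷ 7 = 6 full weeks with remainder 0, so 6 more Fridays after the first → 7.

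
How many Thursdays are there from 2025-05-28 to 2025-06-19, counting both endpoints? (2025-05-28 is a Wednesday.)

4

2025-05-28 is a Wednesday; the first Thursday on or after it is 2025-05-29 (1 day later).
From 2025-05-29 to 2025-06-19: 2 + 19 = 21 days (rest of May, June).
21 ÷ 7 = 3 full weeks with remainder 0, so 3 more Thursdays after the first → 4.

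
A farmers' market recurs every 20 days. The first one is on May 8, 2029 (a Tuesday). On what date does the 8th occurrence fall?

The 8th occurrence is 7 intervals after the first: 7 × 20 = 140 days after May 8, 2029.
May has 31 days — 23 days to the end of May leaves 117.
June has 30 days (87 left).
July has 31 days (56 left).
August has 31 days (25 left).
25 days into September → September 25, 2029.

September 25, 2029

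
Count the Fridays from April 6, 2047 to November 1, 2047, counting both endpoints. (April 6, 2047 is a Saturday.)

30

April 6, 2047 is a Saturday; the first Friday on or after it is April 12, 2047 (6 days later).
From April 12, 2047 to November 1, 2047: 18 + 31 + 30 + 31 + 31 + 30 + 31 + 1 = 203 days (rest of April, May, June, July, August, September, October, November).
203 ÷ 7 = 29 full weeks with remainder 0, so 29 more Fridays after the first → 30.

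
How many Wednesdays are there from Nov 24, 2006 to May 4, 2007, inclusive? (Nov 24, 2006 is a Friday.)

Nov 24, 2006 is a Friday; the first Wednesday on or after it is Nov 29, 2006 (5 days later).
From Nov 29, 2006 to May 4, 2007: 1 + 31 + 31 + 28 + 31 + 30 + 4 = 156 days (rest of Nov, Dec, Jan, Feb, Mar, Apr, May).
156 ÷ 7 = 22 full weeks with remainder 2, so 22 more Wednesdays after the first → 23.

23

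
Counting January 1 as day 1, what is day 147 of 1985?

1985-05-27

January has 31 days (147 − 31 = 116 remain).
February has 28 days (116 − 28 = 88 remain).
March has 31 days (88 − 31 = 57 remain).
April has 30 days (57 − 30 = 27 remain).
27 into May → May 27.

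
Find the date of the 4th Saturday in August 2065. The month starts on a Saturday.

2065-08-22

August 2065 begins on a Saturday, so the first Saturday is August 1.
The 4th Saturday is 3 weeks later: 1 + 21 = 22.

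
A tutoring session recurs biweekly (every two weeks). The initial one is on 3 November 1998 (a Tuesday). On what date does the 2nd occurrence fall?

The 2nd occurrence is 1 interval after the first: 1 × 14 = 14 days after 3 November 1998.
14 days later is 17 November 1998.

17 November 1998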